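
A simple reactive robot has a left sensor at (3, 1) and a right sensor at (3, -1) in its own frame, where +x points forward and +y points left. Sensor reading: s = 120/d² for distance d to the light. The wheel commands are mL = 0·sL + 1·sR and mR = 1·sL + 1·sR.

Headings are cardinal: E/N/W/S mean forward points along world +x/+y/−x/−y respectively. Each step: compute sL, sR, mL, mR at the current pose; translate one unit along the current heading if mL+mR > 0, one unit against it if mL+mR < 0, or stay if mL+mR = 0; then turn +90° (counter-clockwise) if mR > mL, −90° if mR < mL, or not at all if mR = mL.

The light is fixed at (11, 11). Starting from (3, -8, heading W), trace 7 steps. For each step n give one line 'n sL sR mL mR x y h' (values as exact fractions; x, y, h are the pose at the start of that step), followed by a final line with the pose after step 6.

0 120/521 24/89 24/89 23184/46369 3 -8 W
1 30/137 15/73 15/73 4245/10001 2 -8 S
2 120/397 40/159 40/159 34960/63123 2 -9 E
3 12/37 60/169 60/169 4248/6253 3 -9 N
4 120/521 24/89 24/89 23184/46369 3 -8 W
5 30/137 15/73 15/73 4245/10001 2 -8 S
6 120/397 40/159 40/159 34960/63123 2 -9 E
final 3 -9 N

n=0: pose=(3,-8,W); sL=120/521, sR=24/89; mL=24/89, mR=23184/46369; mL+mR=35688/46369 → advance +1; mR−mL=120/521 → turn +1·90°
n=1: pose=(2,-8,S); sL=30/137, sR=15/73; mL=15/73, mR=4245/10001; mL+mR=6300/10001 → advance +1; mR−mL=30/137 → turn +1·90°
n=2: pose=(2,-9,E); sL=120/397, sR=40/159; mL=40/159, mR=34960/63123; mL+mR=50840/63123 → advance +1; mR−mL=120/397 → turn +1·90°
n=3: pose=(3,-9,N); sL=12/37, sR=60/169; mL=60/169, mR=4248/6253; mL+mR=6468/6253 → advance +1; mR−mL=12/37 → turn +1·90°
n=4: pose=(3,-8,W); sL=120/521, sR=24/89; mL=24/89, mR=23184/46369; mL+mR=35688/46369 → advance +1; mR−mL=120/521 → turn +1·90°
n=5: pose=(2,-8,S); sL=30/137, sR=15/73; mL=15/73, mR=4245/10001; mL+mR=6300/10001 → advance +1; mR−mL=30/137 → turn +1·90°
n=6: pose=(2,-9,E); sL=120/397, sR=40/159; mL=40/159, mR=34960/63123; mL+mR=50840/63123 → advance +1; mR−mL=120/397 → turn +1·90°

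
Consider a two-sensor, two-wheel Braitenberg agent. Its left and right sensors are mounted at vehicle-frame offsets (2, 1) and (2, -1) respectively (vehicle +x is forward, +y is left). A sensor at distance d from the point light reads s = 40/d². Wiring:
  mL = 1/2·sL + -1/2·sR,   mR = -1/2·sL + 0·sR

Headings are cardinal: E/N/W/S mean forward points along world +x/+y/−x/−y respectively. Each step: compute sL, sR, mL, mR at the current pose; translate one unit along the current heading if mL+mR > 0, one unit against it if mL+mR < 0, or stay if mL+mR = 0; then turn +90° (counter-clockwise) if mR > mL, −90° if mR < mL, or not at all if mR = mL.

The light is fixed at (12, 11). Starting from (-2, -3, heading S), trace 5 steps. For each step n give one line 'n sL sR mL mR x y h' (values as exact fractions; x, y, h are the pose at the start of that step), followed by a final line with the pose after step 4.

n=0: pose=(-2,-3,S); sL=8/85, sR=40/481; mL=224/40885, mR=-4/85; mL+mR=-20/481 → advance -1; mR−mL=-2148/40885 → turn -1·90°
n=1: pose=(-2,-2,W); sL=10/113, sR=1/10; mL=-13/2260, mR=-5/113; mL+mR=-1/20 → advance -1; mR−mL=-87/2260 → turn -1·90°
n=2: pose=(-1,-2,N); sL=40/317, sR=8/53; mL=-208/16801, mR=-20/317; mL+mR=-4/53 → advance -1; mR−mL=-852/16801 → turn -1·90°
n=3: pose=(-1,-3,E); sL=4/29, sR=20/173; mL=56/5017, mR=-2/29; mL+mR=-10/173 → advance -1; mR−mL=-402/5017 → turn -1·90°
n=4: pose=(-2,-3,S); sL=8/85, sR=40/481; mL=224/40885, mR=-4/85; mL+mR=-20/481 → advance -1; mR−mL=-2148/40885 → turn -1·90°

0 8/85 40/481 224/40885 -4/85 -2 -3 S
1 10/113 1/10 -13/2260 -5/113 -2 -2 W
2 40/317 8/53 -208/16801 -20/317 -1 -2 N
3 4/29 20/173 56/5017 -2/29 -1 -3 E
4 8/85 40/481 224/40885 -4/85 -2 -3 S
final -2 -2 W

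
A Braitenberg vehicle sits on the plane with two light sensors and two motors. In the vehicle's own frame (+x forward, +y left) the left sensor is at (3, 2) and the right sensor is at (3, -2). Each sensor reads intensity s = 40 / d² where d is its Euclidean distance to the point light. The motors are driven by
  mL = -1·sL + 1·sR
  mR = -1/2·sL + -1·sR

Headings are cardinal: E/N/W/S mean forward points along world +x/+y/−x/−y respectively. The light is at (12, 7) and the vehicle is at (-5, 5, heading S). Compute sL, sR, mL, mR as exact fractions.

4/25 20/193 -272/4825 -886/4825

left sensor world pos  = (-3, 2); dL² = 250
right sensor world pos = (-7, 2); dR² = 386
sL = 40/250 = 4/25
sR = 40/386 = 20/193
mL = -1·sL + 1·sR = -272/4825
mR = -1/2·sL + -1·sR = -886/4825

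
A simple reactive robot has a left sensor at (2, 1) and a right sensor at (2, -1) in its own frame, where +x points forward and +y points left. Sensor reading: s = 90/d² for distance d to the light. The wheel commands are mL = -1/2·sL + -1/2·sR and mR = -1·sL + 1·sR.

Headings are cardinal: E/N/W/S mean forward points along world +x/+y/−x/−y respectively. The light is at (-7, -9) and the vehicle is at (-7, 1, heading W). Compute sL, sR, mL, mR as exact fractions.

left sensor world pos  = (-9, 0); dL² = 85
right sensor world pos = (-9, 2); dR² = 125
sL = 90/85 = 18/17
sR = 90/125 = 18/25
mL = -1/2·sL + -1/2·sR = -378/425
mR = -1·sL + 1·sR = -144/425

18/17 18/25 -378/425 -144/425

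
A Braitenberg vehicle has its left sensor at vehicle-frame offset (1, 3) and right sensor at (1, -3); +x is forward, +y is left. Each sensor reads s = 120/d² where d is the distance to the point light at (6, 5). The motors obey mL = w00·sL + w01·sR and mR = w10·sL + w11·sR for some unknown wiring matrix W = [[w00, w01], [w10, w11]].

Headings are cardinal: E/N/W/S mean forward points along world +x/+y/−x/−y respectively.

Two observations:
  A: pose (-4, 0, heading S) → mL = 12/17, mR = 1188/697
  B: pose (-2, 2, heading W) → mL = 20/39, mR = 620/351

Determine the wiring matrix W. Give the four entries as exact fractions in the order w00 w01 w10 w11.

1/2 0 1 1/2

obs A: pose=(-4,0,S) → sL=24/17, sR=24/41, mL=12/17, mR=1188/697
obs B: pose=(-2,2,W) → sL=40/39, sR=40/27, mL=20/39, mR=620/351
sensor matrix S = [[24/17, 24/41], [40/39, 40/27]]; det S = 121600/81549
solve [mL_A; mL_B] = S·[w00; w01] and [mR_A; mR_B] = S·[w10; w11]:
  w00 = 1/2, w01 = 0, w10 = 1, w11 = 1/2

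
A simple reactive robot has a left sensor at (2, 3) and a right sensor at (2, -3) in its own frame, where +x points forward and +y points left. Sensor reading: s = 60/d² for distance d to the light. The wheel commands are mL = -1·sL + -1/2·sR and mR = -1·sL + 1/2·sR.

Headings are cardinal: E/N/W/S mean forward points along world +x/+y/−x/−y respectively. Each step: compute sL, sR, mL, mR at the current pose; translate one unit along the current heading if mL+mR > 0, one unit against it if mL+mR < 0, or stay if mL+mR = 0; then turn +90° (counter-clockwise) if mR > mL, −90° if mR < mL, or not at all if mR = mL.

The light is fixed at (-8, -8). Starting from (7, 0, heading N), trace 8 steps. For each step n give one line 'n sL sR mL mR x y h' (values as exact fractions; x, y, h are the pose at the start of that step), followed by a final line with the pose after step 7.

n=0: pose=(7,0,N); sL=15/61, sR=15/106; mL=-4095/12932, mR=-2265/12932; mL+mR=-30/61 → advance -1; mR−mL=15/106 → turn +1·90°
n=1: pose=(7,-1,W); sL=12/37, sR=60/269; mL=-4338/9953, mR=-2118/9953; mL+mR=-24/37 → advance -1; mR−mL=60/269 → turn +1·90°
n=2: pose=(8,-1,S); sL=30/193, sR=30/97; mL=-5805/18721, mR=-15/18721; mL+mR=-60/193 → advance -1; mR−mL=30/97 → turn +1·90°
n=3: pose=(8,0,E); sL=12/89, sR=60/349; mL=-6858/31061, mR=-1518/31061; mL+mR=-24/89 → advance -1; mR−mL=60/349 → turn +1·90°
n=4: pose=(7,0,N); sL=15/61, sR=15/106; mL=-4095/12932, mR=-2265/12932; mL+mR=-30/61 → advance -1; mR−mL=15/106 → turn +1·90°
n=5: pose=(7,-1,W); sL=12/37, sR=60/269; mL=-4338/9953, mR=-2118/9953; mL+mR=-24/37 → advance -1; mR−mL=60/269 → turn +1·90°
n=6: pose=(8,-1,S); sL=30/193, sR=30/97; mL=-5805/18721, mR=-15/18721; mL+mR=-60/193 → advance -1; mR−mL=30/97 → turn +1·90°
n=7: pose=(8,0,E); sL=12/89, sR=60/349; mL=-6858/31061, mR=-1518/31061; mL+mR=-24/89 → advance -1; mR−mL=60/349 → turn +1·90°

0 15/61 15/106 -4095/12932 -2265/12932 7 0 N
1 12/37 60/269 -4338/9953 -2118/9953 7 -1 W
2 30/193 30/97 -5805/18721 -15/18721 8 -1 S
3 12/89 60/349 -6858/31061 -1518/31061 8 0 E
4 15/61 15/106 -4095/12932 -2265/12932 7 0 N
5 12/37 60/269 -4338/9953 -2118/9953 7 -1 W
6 30/193 30/97 -5805/18721 -15/18721 8 -1 S
7 12/89 60/349 -6858/31061 -1518/31061 8 0 E
final 7 0 N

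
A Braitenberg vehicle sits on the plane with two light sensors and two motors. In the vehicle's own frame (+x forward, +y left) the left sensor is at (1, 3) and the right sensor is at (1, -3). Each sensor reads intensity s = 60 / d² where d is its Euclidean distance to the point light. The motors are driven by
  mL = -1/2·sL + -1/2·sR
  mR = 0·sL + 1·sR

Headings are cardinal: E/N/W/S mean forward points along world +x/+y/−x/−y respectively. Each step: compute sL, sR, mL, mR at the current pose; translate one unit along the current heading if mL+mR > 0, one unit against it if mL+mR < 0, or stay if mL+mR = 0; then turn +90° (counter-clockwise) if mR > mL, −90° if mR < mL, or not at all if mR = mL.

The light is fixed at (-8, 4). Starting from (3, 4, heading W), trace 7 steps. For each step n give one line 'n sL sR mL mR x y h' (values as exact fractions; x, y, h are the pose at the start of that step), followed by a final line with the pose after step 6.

0 60/109 60/109 -60/109 60/109 3 4 W
1 60/197 12/13 -1572/2561 12/13 3 4 S
2 15/37 3/8 -231/592 3/8 3 3 E
3 60/49 60/169 -6540/8281 60/169 2 3 N
4 30/53 30/41 -1410/2173 30/41 2 2 W
5 20/51 4/3 -44/51 4/3 1 2 S
6 3/5 15/34 -177/340 15/34 1 1 E
final 0 1 N

n=0: pose=(3,4,W); sL=60/109, sR=60/109; mL=-60/109, mR=60/109; mL+mR=0 → advance +0; mR−mL=120/109 → turn +1·90°
n=1: pose=(3,4,S); sL=60/197, sR=12/13; mL=-1572/2561, mR=12/13; mL+mR=792/2561 → advance +1; mR−mL=3936/2561 → turn +1·90°
n=2: pose=(3,3,E); sL=15/37, sR=3/8; mL=-231/592, mR=3/8; mL+mR=-9/592 → advance -1; mR−mL=453/592 → turn +1·90°
n=3: pose=(2,3,N); sL=60/49, sR=60/169; mL=-6540/8281, mR=60/169; mL+mR=-3600/8281 → advance -1; mR−mL=9480/8281 → turn +1·90°
n=4: pose=(2,2,W); sL=30/53, sR=30/41; mL=-1410/2173, mR=30/41; mL+mR=180/2173 → advance +1; mR−mL=3000/2173 → turn +1·90°
n=5: pose=(1,2,S); sL=20/51, sR=4/3; mL=-44/51, mR=4/3; mL+mR=8/17 → advance +1; mR−mL=112/51 → turn +1·90°
n=6: pose=(1,1,E); sL=3/5, sR=15/34; mL=-177/340, mR=15/34; mL+mR=-27/340 → advance -1; mR−mL=327/340 → turn +1·90°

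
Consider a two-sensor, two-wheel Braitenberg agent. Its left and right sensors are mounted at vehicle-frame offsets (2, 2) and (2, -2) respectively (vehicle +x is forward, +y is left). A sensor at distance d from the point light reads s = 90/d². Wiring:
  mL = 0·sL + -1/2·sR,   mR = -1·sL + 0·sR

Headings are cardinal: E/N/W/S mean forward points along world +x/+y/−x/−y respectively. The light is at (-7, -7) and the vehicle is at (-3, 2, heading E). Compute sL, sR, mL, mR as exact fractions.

90/157 18/17 -9/17 -90/157

left sensor world pos  = (-1, 4); dL² = 157
right sensor world pos = (-1, 0); dR² = 85
sL = 90/157 = 90/157
sR = 90/85 = 18/17
mL = 0·sL + -1/2·sR = -9/17
mR = -1·sL + 0·sR = -90/157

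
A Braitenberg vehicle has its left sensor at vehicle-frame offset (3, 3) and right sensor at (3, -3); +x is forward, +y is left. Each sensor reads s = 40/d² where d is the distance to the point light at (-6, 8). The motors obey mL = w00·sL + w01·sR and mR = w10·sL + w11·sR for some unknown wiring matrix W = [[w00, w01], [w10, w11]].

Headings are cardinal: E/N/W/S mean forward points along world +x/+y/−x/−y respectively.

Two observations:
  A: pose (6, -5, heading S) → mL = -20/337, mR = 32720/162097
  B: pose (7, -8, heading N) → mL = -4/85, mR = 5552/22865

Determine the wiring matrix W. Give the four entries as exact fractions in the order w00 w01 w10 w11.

obs A: pose=(6,-5,S) → sL=40/481, sR=40/337, mL=-20/337, mR=32720/162097
obs B: pose=(7,-8,N) → sL=40/269, sR=8/85, mL=-4/85, mR=5552/22865
sensor matrix S = [[40/481, 40/337], [40/269, 8/85]]; det S = -7281408/741269581
solve [mL_A; mL_B] = S·[w00; w01] and [mR_A; mR_B] = S·[w10; w11]:
  w00 = 0, w01 = -1/2, w10 = 1, w11 = 1

0 -1/2 1 1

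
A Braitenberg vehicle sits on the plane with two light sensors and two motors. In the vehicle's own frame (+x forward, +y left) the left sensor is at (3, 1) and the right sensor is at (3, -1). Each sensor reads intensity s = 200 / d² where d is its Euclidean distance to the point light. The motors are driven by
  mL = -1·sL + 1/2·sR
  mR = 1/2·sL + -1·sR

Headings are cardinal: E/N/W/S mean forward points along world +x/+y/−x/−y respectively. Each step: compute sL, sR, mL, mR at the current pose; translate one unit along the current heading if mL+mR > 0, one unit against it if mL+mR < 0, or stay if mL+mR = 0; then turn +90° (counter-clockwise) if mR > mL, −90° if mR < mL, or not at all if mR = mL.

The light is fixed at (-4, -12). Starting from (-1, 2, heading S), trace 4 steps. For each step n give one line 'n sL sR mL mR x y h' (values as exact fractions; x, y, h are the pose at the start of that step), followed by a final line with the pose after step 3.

0 200/137 8/5 -452/685 -596/685 -1 2 S
1 50/49 25/32 -1975/3136 -425/1568 -1 3 W
2 200/169 200/153 -13700/25857 -18500/25857 0 3 S
3 100/113 20/29 -1770/3277 -810/3277 0 4 W
final 1 4 S

n=0: pose=(-1,2,S); sL=200/137, sR=8/5; mL=-452/685, mR=-596/685; mL+mR=-1048/685 → advance -1; mR−mL=-144/685 → turn -1·90°
n=1: pose=(-1,3,W); sL=50/49, sR=25/32; mL=-1975/3136, mR=-425/1568; mL+mR=-2825/3136 → advance -1; mR−mL=1125/3136 → turn +1·90°
n=2: pose=(0,3,S); sL=200/169, sR=200/153; mL=-13700/25857, mR=-18500/25857; mL+mR=-32200/25857 → advance -1; mR−mL=-1600/8619 → turn -1·90°
n=3: pose=(0,4,W); sL=100/113, sR=20/29; mL=-1770/3277, mR=-810/3277; mL+mR=-2580/3277 → advance -1; mR−mL=960/3277 → turn +1·90°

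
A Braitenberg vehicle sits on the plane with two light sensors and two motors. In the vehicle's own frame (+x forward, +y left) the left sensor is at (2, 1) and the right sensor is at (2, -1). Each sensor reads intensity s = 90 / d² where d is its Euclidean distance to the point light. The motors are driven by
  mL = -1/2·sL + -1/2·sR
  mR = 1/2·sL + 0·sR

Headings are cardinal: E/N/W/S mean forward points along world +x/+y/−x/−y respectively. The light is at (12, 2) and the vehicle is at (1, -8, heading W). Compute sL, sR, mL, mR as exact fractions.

9/29 9/25 -243/725 9/58

left sensor world pos  = (-1, -9); dL² = 290
right sensor world pos = (-1, -7); dR² = 250
sL = 90/290 = 9/29
sR = 90/250 = 9/25
mL = -1/2·sL + -1/2·sR = -243/725
mR = 1/2·sL + 0·sR = 9/58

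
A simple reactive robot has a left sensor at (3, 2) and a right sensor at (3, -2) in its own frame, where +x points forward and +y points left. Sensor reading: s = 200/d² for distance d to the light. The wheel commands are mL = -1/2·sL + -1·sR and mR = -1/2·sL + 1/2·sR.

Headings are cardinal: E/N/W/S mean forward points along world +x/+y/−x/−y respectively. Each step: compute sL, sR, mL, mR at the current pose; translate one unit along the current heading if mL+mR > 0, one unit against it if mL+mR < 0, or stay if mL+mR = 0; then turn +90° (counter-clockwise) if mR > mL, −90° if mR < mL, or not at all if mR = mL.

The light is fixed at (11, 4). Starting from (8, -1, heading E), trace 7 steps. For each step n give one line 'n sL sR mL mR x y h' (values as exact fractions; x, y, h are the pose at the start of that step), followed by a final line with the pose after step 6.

n=0: pose=(8,-1,E); sL=200/9, sR=200/49; mL=-6700/441, mR=-4000/441; mL+mR=-10700/441 → advance -1; mR−mL=300/49 → turn +1·90°
n=1: pose=(7,-1,N); sL=5, sR=25; mL=-55/2, mR=10; mL+mR=-35/2 → advance -1; mR−mL=75/2 → turn +1·90°
n=2: pose=(7,-2,W); sL=200/113, sR=40/13; mL=-5820/1469, mR=960/1469; mL+mR=-4860/1469 → advance -1; mR−mL=60/13 → turn +1·90°
n=3: pose=(8,-2,S); sL=100/41, sR=100/53; mL=-6750/2173, mR=-600/2173; mL+mR=-7350/2173 → advance -1; mR−mL=150/53 → turn +1·90°
n=4: pose=(8,-1,E); sL=200/9, sR=200/49; mL=-6700/441, mR=-4000/441; mL+mR=-10700/441 → advance -1; mR−mL=300/49 → turn +1·90°
n=5: pose=(7,-1,N); sL=5, sR=25; mL=-55/2, mR=10; mL+mR=-35/2 → advance -1; mR−mL=75/2 → turn +1·90°
n=6: pose=(7,-2,W); sL=200/113, sR=40/13; mL=-5820/1469, mR=960/1469; mL+mR=-4860/1469 → advance -1; mR−mL=60/13 → turn +1·90°

0 200/9 200/49 -6700/441 -4000/441 8 -1 E
1 5 25 -55/2 10 7 -1 N
2 200/113 40/13 -5820/1469 960/1469 7 -2 W
3 100/41 100/53 -6750/2173 -600/2173 8 -2 S
4 200/9 200/49 -6700/441 -4000/441 8 -1 E
5 5 25 -55/2 10 7 -1 N
6 200/113 40/13 -5820/1469 960/1469 7 -2 W
final 8 -2 S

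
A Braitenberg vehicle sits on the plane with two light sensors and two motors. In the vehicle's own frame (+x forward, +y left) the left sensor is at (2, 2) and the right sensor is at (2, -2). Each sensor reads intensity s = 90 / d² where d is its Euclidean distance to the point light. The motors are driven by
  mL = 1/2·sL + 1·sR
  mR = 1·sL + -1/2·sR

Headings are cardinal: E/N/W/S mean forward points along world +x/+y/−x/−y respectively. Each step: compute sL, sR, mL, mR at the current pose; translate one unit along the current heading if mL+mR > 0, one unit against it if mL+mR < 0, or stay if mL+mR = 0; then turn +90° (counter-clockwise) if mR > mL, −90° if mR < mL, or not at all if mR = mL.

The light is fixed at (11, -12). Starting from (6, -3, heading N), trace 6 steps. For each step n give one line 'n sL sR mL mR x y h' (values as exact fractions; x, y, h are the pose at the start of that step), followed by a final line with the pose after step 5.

0 9/17 9/13 423/442 81/442 6 -3 N
1 10/17 90/73 1895/1241 -35/1241 6 -2 E
2 45/34 9/10 531/340 297/340 7 -2 S
3 18/17 90/157 2943/2669 2061/2669 7 -3 W
4 9/17 9/13 423/442 81/442 6 -3 N
5 10/17 90/73 1895/1241 -35/1241 6 -2 E
final 7 -2 S

n=0: pose=(6,-3,N); sL=9/17, sR=9/13; mL=423/442, mR=81/442; mL+mR=252/221 → advance +1; mR−mL=-171/221 → turn -1·90°
n=1: pose=(6,-2,E); sL=10/17, sR=90/73; mL=1895/1241, mR=-35/1241; mL+mR=1860/1241 → advance +1; mR−mL=-1930/1241 → turn -1·90°
n=2: pose=(7,-2,S); sL=45/34, sR=9/10; mL=531/340, mR=297/340; mL+mR=207/85 → advance +1; mR−mL=-117/170 → turn -1·90°
n=3: pose=(7,-3,W); sL=18/17, sR=90/157; mL=2943/2669, mR=2061/2669; mL+mR=5004/2669 → advance +1; mR−mL=-882/2669 → turn -1·90°
n=4: pose=(6,-3,N); sL=9/17, sR=9/13; mL=423/442, mR=81/442; mL+mR=252/221 → advance +1; mR−mL=-171/221 → turn -1·90°
n=5: pose=(6,-2,E); sL=10/17, sR=90/73; mL=1895/1241, mR=-35/1241; mL+mR=1860/1241 → advance +1; mR−mL=-1930/1241 → turn -1·90°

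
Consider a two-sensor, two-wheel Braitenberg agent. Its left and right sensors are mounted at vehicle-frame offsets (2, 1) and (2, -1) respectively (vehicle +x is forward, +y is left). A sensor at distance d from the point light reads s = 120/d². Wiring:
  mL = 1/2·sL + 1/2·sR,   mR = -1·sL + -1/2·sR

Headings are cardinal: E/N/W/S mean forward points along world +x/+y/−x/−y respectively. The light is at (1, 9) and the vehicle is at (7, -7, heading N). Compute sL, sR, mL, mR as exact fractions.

left sensor world pos  = (6, -5); dL² = 221
right sensor world pos = (8, -5); dR² = 245
sL = 120/221 = 120/221
sR = 120/245 = 24/49
mL = 1/2·sL + 1/2·sR = 5592/10829
mR = -1·sL + -1/2·sR = -8532/10829

120/221 24/49 5592/10829 -8532/10829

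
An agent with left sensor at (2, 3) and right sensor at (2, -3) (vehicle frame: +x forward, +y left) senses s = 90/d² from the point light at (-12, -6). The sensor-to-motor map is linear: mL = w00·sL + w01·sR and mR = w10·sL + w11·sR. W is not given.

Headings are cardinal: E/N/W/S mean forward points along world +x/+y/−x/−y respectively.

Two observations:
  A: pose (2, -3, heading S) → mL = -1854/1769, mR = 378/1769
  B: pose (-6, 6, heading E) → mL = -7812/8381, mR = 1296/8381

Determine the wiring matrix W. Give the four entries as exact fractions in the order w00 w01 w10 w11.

-1 -1 -1/2 1/2

obs A: pose=(2,-3,S) → sL=9/29, sR=45/61, mL=-1854/1769, mR=378/1769
obs B: pose=(-6,6,E) → sL=90/289, sR=18/29, mL=-7812/8381, mR=1296/8381
sensor matrix S = [[9/29, 45/61], [90/289, 18/29]]; det S = -550152/14825989
solve [mL_A; mL_B] = S·[w00; w01] and [mR_A; mR_B] = S·[w10; w11]:
  w00 = -1, w01 = -1, w10 = -1/2, w11 = 1/2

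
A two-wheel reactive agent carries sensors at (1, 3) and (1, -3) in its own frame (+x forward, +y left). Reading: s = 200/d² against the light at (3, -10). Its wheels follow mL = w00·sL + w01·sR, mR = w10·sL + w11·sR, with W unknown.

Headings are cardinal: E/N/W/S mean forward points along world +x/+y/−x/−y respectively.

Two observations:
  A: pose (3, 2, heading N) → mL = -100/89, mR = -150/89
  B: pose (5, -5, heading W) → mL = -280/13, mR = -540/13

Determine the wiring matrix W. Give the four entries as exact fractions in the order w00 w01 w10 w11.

obs A: pose=(3,2,N) → sL=100/89, sR=100/89, mL=-100/89, mR=-150/89
obs B: pose=(5,-5,W) → sL=40, sR=40/13, mL=-280/13, mR=-540/13
sensor matrix S = [[100/89, 100/89], [40, 40/13]]; det S = -48000/1157
solve [mL_A; mL_B] = S·[w00; w01] and [mR_A; mR_B] = S·[w10; w11]:
  w00 = -1/2, w01 = -1/2, w10 = -1, w11 = -1/2

-1/2 -1/2 -1 -1/2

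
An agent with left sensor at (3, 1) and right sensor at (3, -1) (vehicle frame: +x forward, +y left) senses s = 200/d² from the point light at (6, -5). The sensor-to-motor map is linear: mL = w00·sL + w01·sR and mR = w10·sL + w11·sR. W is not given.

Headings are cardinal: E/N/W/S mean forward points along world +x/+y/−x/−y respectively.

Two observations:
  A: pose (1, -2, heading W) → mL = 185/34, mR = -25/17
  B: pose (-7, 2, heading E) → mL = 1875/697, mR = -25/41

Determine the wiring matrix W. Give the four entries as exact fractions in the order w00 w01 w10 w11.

1 1 -1/2 0

obs A: pose=(1,-2,W) → sL=50/17, sR=5/2, mL=185/34, mR=-25/17
obs B: pose=(-7,2,E) → sL=50/41, sR=25/17, mL=1875/697, mR=-25/41
sensor matrix S = [[50/17, 5/2], [50/41, 25/17]]; det S = 15125/11849
solve [mL_A; mL_B] = S·[w00; w01] and [mR_A; mR_B] = S·[w10; w11]:
  w00 = 1, w01 = 1, w10 = -1/2, w11 = 0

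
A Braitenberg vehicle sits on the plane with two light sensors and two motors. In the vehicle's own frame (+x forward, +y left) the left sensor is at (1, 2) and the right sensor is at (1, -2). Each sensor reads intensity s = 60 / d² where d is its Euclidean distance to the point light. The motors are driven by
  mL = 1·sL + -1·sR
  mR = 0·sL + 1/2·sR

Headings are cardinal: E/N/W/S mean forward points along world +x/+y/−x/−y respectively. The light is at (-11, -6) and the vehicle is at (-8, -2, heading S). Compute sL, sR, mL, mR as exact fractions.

30/17 6 -72/17 3

left sensor world pos  = (-6, -3); dL² = 34
right sensor world pos = (-10, -3); dR² = 10
sL = 60/34 = 30/17
sR = 60/10 = 6
mL = 1·sL + -1·sR = -72/17
mR = 0·sL + 1/2·sR = 3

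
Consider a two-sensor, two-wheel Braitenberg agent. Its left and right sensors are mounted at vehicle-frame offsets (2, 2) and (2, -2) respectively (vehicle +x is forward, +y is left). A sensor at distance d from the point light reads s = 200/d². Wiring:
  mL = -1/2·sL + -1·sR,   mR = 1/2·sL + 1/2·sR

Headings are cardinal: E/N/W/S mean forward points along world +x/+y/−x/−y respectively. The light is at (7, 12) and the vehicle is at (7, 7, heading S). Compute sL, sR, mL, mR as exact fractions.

200/53 200/53 -300/53 200/53

left sensor world pos  = (9, 5); dL² = 53
right sensor world pos = (5, 5); dR² = 53
sL = 200/53 = 200/53
sR = 200/53 = 200/53
mL = -1/2·sL + -1·sR = -300/53
mR = 1/2·sL + 1/2·sR = 200/53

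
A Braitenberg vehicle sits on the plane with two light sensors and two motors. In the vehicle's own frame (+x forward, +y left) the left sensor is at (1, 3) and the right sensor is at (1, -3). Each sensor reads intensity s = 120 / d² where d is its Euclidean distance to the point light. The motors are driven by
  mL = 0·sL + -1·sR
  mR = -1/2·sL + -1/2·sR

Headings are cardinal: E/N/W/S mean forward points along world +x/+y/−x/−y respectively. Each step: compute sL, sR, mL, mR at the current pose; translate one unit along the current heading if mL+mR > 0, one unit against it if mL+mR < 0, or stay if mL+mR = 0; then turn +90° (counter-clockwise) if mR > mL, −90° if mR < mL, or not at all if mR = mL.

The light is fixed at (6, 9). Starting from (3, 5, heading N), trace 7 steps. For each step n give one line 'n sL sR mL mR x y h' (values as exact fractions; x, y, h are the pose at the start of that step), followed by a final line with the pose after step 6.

0 8/3 40/3 -40/3 -8 3 5 N
1 3/2 6 -6 -15/4 3 4 W
2 120/37 120/61 -120/61 -5880/2257 4 4 S
3 60/29 12 -12 -204/29 4 5 W
4 120/29 120/41 -120/41 -4200/1189 5 5 S
5 3 30 -30 -33/2 5 6 W
6 24/5 24/5 -24/5 -24/5 6 6 S
final 6 7 S

n=0: pose=(3,5,N); sL=8/3, sR=40/3; mL=-40/3, mR=-8; mL+mR=-64/3 → advance -1; mR−mL=16/3 → turn +1·90°
n=1: pose=(3,4,W); sL=3/2, sR=6; mL=-6, mR=-15/4; mL+mR=-39/4 → advance -1; mR−mL=9/4 → turn +1·90°
n=2: pose=(4,4,S); sL=120/37, sR=120/61; mL=-120/61, mR=-5880/2257; mL+mR=-10320/2257 → advance -1; mR−mL=-1440/2257 → turn -1·90°
n=3: pose=(4,5,W); sL=60/29, sR=12; mL=-12, mR=-204/29; mL+mR=-552/29 → advance -1; mR−mL=144/29 → turn +1·90°
n=4: pose=(5,5,S); sL=120/29, sR=120/41; mL=-120/41, mR=-4200/1189; mL+mR=-7680/1189 → advance -1; mR−mL=-720/1189 → turn -1·90°
n=5: pose=(5,6,W); sL=3, sR=30; mL=-30, mR=-33/2; mL+mR=-93/2 → advance -1; mR−mL=27/2 → turn +1·90°
n=6: pose=(6,6,S); sL=24/5, sR=24/5; mL=-24/5, mR=-24/5; mL+mR=-48/5 → advance -1; mR−mL=0 → turn +0·90°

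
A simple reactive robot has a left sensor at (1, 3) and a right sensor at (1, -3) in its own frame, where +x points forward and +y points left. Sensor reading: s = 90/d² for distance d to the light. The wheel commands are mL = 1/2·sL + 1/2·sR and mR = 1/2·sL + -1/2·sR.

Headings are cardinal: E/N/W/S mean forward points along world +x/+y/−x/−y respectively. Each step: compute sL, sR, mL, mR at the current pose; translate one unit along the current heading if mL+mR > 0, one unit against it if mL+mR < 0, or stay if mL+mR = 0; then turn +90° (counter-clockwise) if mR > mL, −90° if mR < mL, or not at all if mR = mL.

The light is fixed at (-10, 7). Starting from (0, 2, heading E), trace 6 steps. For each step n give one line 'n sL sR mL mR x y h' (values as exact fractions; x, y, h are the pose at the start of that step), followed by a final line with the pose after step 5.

0 18/25 18/37 558/925 108/925 0 2 E
1 45/116 9/10 747/1160 -297/1160 1 2 S
2 90/181 90/109 13050/19729 -3240/19729 1 1 W
3 45/37 45/97 3015/3589 1350/3589 0 1 N
4 18/25 18/37 558/925 108/925 0 2 E
5 45/116 9/10 747/1160 -297/1160 1 2 S
final 1 1 W

n=0: pose=(0,2,E); sL=18/25, sR=18/37; mL=558/925, mR=108/925; mL+mR=18/25 → advance +1; mR−mL=-18/37 → turn -1·90°
n=1: pose=(1,2,S); sL=45/116, sR=9/10; mL=747/1160, mR=-297/1160; mL+mR=45/116 → advance +1; mR−mL=-9/10 → turn -1·90°
n=2: pose=(1,1,W); sL=90/181, sR=90/109; mL=13050/19729, mR=-3240/19729; mL+mR=90/181 → advance +1; mR−mL=-90/109 → turn -1·90°
n=3: pose=(0,1,N); sL=45/37, sR=45/97; mL=3015/3589, mR=1350/3589; mL+mR=45/37 → advance +1; mR−mL=-45/97 → turn -1·90°
n=4: pose=(0,2,E); sL=18/25, sR=18/37; mL=558/925, mR=108/925; mL+mR=18/25 → advance +1; mR−mL=-18/37 → turn -1·90°
n=5: pose=(1,2,S); sL=45/116, sR=9/10; mL=747/1160, mR=-297/1160; mL+mR=45/116 → advance +1; mR−mL=-9/10 → turn -1·90°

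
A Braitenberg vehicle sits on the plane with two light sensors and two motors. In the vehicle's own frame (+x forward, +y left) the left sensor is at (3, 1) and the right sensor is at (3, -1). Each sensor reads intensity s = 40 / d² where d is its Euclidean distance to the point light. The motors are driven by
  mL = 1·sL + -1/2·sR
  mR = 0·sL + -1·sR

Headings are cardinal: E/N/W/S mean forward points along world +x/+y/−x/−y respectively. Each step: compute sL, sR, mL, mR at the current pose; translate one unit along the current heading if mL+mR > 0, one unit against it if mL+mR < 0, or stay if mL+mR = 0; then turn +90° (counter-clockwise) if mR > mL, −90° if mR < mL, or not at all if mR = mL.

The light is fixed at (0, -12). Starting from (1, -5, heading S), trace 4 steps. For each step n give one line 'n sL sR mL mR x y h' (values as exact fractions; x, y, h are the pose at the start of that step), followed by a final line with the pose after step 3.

0 2 5/2 3/4 -5/2 1 -5 S
1 40/53 8/17 468/901 -8/17 1 -4 W
2 20/61 20/61 10/61 -20/61 0 -4 N
3 40/73 8/9 68/657 -8/9 0 -5 E
final -1 -5 S

n=0: pose=(1,-5,S); sL=2, sR=5/2; mL=3/4, mR=-5/2; mL+mR=-7/4 → advance -1; mR−mL=-13/4 → turn -1·90°
n=1: pose=(1,-4,W); sL=40/53, sR=8/17; mL=468/901, mR=-8/17; mL+mR=44/901 → advance +1; mR−mL=-892/901 → turn -1·90°
n=2: pose=(0,-4,N); sL=20/61, sR=20/61; mL=10/61, mR=-20/61; mL+mR=-10/61 → advance -1; mR−mL=-30/61 → turn -1·90°
n=3: pose=(0,-5,E); sL=40/73, sR=8/9; mL=68/657, mR=-8/9; mL+mR=-172/219 → advance -1; mR−mL=-652/657 → turn -1·90°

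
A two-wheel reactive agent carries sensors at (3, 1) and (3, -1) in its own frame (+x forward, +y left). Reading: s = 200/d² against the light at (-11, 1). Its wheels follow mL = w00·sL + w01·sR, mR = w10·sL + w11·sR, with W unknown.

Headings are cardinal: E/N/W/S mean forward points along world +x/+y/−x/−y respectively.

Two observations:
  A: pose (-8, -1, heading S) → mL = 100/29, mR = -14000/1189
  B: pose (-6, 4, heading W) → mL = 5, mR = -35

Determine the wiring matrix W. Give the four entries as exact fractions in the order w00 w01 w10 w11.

0 1/2 -1 -1

obs A: pose=(-8,-1,S) → sL=200/41, sR=200/29, mL=100/29, mR=-14000/1189
obs B: pose=(-6,4,W) → sL=25, sR=10, mL=5, mR=-35
sensor matrix S = [[200/41, 200/29], [25, 10]]; det S = -147000/1189
solve [mL_A; mL_B] = S·[w00; w01] and [mR_A; mR_B] = S·[w10; w11]:
  w00 = 0, w01 = 1/2, w10 = -1, w11 = -1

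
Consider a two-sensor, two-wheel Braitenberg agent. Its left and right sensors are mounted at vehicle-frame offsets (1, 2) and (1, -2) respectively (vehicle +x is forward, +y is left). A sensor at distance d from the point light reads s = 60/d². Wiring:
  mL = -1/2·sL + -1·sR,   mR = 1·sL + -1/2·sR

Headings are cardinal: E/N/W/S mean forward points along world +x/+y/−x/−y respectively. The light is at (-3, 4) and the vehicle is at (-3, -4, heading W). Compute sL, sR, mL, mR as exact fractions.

left sensor world pos  = (-4, -6); dL² = 101
right sensor world pos = (-4, -2); dR² = 37
sL = 60/101 = 60/101
sR = 60/37 = 60/37
mL = -1/2·sL + -1·sR = -7170/3737
mR = 1·sL + -1/2·sR = -810/3737

60/101 60/37 -7170/3737 -810/3737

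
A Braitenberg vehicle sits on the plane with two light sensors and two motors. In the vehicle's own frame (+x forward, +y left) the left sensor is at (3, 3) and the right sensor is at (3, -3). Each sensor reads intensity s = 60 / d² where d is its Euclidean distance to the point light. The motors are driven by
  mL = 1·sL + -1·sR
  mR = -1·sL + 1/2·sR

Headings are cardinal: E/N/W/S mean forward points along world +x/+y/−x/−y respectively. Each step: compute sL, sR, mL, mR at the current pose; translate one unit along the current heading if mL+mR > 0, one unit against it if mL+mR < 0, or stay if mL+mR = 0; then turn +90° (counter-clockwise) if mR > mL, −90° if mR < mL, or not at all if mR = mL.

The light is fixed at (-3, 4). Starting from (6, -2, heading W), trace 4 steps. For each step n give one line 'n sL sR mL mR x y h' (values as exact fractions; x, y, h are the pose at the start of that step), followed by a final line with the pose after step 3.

0 20/39 4/3 -32/39 2/13 6 -2 W
1 6/25 6/13 -72/325 -3/325 7 -2 S
2 60/173 60/233 3600/40309 -8790/40309 7 -1 E
3 15/52 3/5 -81/260 3/260 6 -1 S
final 6 0 E

n=0: pose=(6,-2,W); sL=20/39, sR=4/3; mL=-32/39, mR=2/13; mL+mR=-2/3 → advance -1; mR−mL=38/39 → turn +1·90°
n=1: pose=(7,-2,S); sL=6/25, sR=6/13; mL=-72/325, mR=-3/325; mL+mR=-3/13 → advance -1; mR−mL=69/325 → turn +1·90°
n=2: pose=(7,-1,E); sL=60/173, sR=60/233; mL=3600/40309, mR=-8790/40309; mL+mR=-30/233 → advance -1; mR−mL=-12390/40309 → turn -1·90°
n=3: pose=(6,-1,S); sL=15/52, sR=3/5; mL=-81/260, mR=3/260; mL+mR=-3/10 → advance -1; mR−mL=21/65 → turn +1·90°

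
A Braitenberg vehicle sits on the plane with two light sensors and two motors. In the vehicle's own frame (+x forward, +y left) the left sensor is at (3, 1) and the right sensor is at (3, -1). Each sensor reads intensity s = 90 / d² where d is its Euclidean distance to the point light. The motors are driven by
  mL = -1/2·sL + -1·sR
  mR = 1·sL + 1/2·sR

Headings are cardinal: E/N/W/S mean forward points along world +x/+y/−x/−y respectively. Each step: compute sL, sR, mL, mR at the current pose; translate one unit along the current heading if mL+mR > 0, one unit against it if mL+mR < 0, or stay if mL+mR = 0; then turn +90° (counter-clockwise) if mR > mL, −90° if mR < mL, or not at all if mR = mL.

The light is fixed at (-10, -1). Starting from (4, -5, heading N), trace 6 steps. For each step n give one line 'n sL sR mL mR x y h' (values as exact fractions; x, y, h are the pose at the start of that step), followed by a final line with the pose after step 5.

0 9/17 45/113 -2547/3842 2799/3842 4 -5 N
1 90/137 18/25 -3591/3425 3483/3425 4 -4 W
2 45/146 45/116 -2295/4234 8505/16936 5 -4 S
3 18/65 10/37 -983/2405 991/2405 5 -3 E
4 45/113 9/29 -3339/6554 3627/6554 6 -3 N
5 90/173 90/169 -23175/29237 22995/29237 6 -2 W
final 7 -2 S

n=0: pose=(4,-5,N); sL=9/17, sR=45/113; mL=-2547/3842, mR=2799/3842; mL+mR=126/1921 → advance +1; mR−mL=2673/1921 → turn +1·90°
n=1: pose=(4,-4,W); sL=90/137, sR=18/25; mL=-3591/3425, mR=3483/3425; mL+mR=-108/3425 → advance -1; mR−mL=7074/3425 → turn +1·90°
n=2: pose=(5,-4,S); sL=45/146, sR=45/116; mL=-2295/4234, mR=8505/16936; mL+mR=-675/16936 → advance -1; mR−mL=17685/16936 → turn +1·90°
n=3: pose=(5,-3,E); sL=18/65, sR=10/37; mL=-983/2405, mR=991/2405; mL+mR=8/2405 → advance +1; mR−mL=1974/2405 → turn +1·90°
n=4: pose=(6,-3,N); sL=45/113, sR=9/29; mL=-3339/6554, mR=3627/6554; mL+mR=144/3277 → advance +1; mR−mL=3483/3277 → turn +1·90°
n=5: pose=(6,-2,W); sL=90/173, sR=90/169; mL=-23175/29237, mR=22995/29237; mL+mR=-180/29237 → advance -1; mR−mL=46170/29237 → turn +1·90°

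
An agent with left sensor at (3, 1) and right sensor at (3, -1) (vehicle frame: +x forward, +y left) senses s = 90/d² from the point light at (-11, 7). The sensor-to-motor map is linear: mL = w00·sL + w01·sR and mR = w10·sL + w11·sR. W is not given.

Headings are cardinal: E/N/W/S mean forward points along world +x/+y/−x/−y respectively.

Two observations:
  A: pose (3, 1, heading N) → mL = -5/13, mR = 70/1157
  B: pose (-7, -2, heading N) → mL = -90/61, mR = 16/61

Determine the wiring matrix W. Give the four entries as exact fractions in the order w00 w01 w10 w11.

0 -1 1/2 -1/2

obs A: pose=(3,1,N) → sL=45/89, sR=5/13, mL=-5/13, mR=70/1157
obs B: pose=(-7,-2,N) → sL=2, sR=90/61, mL=-90/61, mR=16/61
sensor matrix S = [[45/89, 5/13], [2, 90/61]]; det S = -1640/70577
solve [mL_A; mL_B] = S·[w00; w01] and [mR_A; mR_B] = S·[w10; w11]:
  w00 = 0, w01 = -1, w10 = 1/2, w11 = -1/2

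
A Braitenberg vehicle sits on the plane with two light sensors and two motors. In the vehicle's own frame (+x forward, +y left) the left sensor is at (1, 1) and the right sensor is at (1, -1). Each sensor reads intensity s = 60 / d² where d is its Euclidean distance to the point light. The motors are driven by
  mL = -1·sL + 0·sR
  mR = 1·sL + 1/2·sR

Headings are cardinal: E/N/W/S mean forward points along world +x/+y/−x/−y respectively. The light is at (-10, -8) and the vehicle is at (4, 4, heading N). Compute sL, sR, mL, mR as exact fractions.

30/169 30/197 -30/169 8445/33293

left sensor world pos  = (3, 5); dL² = 338
right sensor world pos = (5, 5); dR² = 394
sL = 60/338 = 30/169
sR = 60/394 = 30/197
mL = -1·sL + 0·sR = -30/169
mR = 1·sL + 1/2·sR = 8445/33293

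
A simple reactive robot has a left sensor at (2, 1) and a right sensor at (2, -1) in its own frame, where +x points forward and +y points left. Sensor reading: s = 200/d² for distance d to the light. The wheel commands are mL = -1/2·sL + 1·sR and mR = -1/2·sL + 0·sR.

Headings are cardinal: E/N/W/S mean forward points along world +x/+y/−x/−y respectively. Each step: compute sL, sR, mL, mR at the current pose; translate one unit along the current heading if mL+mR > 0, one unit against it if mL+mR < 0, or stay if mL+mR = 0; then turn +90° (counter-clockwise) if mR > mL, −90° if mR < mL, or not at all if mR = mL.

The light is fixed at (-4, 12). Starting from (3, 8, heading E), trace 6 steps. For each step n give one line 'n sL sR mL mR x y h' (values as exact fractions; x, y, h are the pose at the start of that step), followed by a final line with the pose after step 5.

n=0: pose=(3,8,E); sL=20/9, sR=100/53; mL=370/477, mR=-10/9; mL+mR=-160/477 → advance -1; mR−mL=-100/53 → turn -1·90°
n=1: pose=(2,8,S); sL=40/17, sR=200/61; mL=2180/1037, mR=-20/17; mL+mR=960/1037 → advance +1; mR−mL=-200/61 → turn -1·90°
n=2: pose=(2,7,W); sL=50/13, sR=25/4; mL=225/52, mR=-25/13; mL+mR=125/52 → advance +1; mR−mL=-25/4 → turn -1·90°
n=3: pose=(1,7,N); sL=8, sR=40/9; mL=4/9, mR=-4; mL+mR=-32/9 → advance -1; mR−mL=-40/9 → turn -1·90°
n=4: pose=(1,6,E); sL=100/37, sR=100/49; mL=1250/1813, mR=-50/37; mL+mR=-1200/1813 → advance -1; mR−mL=-100/49 → turn -1·90°
n=5: pose=(0,6,S); sL=200/89, sR=200/73; mL=10500/6497, mR=-100/89; mL+mR=3200/6497 → advance +1; mR−mL=-200/73 → turn -1·90°

0 20/9 100/53 370/477 -10/9 3 8 E
1 40/17 200/61 2180/1037 -20/17 2 8 S
2 50/13 25/4 225/52 -25/13 2 7 W
3 8 40/9 4/9 -4 1 7 N
4 100/37 100/49 1250/1813 -50/37 1 6 E
5 200/89 200/73 10500/6497 -100/89 0 6 S
final 0 5 W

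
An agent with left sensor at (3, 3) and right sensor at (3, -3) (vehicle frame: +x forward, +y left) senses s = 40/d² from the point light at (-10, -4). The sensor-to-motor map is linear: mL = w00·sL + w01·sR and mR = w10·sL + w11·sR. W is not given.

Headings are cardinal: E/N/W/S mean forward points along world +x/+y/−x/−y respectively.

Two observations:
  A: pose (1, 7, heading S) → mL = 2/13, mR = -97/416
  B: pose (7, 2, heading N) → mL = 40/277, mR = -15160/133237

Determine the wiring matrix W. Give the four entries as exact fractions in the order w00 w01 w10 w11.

1 0 -1/2 -1/2

obs A: pose=(1,7,S) → sL=2/13, sR=5/16, mL=2/13, mR=-97/416
obs B: pose=(7,2,N) → sL=40/277, sR=40/481, mL=40/277, mR=-15160/133237
sensor matrix S = [[2/13, 5/16], [40/277, 40/481]]; det S = -112005/3464162
solve [mL_A; mL_B] = S·[w00; w01] and [mR_A; mR_B] = S·[w10; w11]:
  w00 = 1, w01 = 0, w10 = -1/2, w11 = -1/2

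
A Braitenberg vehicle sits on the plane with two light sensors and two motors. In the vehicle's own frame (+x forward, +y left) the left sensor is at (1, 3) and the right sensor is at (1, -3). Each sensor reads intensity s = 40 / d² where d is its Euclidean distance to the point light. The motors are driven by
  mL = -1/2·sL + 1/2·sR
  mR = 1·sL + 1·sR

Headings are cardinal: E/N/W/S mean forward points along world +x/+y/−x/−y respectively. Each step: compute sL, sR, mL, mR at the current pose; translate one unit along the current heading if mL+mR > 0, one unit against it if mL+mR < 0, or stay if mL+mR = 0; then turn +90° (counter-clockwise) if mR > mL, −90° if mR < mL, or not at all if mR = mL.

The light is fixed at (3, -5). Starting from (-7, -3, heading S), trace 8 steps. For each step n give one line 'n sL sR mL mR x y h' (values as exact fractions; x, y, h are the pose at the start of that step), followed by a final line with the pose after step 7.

n=0: pose=(-7,-3,S); sL=4/5, sR=4/17; mL=-24/85, mR=88/85; mL+mR=64/85 → advance +1; mR−mL=112/85 → turn +1·90°
n=1: pose=(-7,-4,E); sL=40/97, sR=8/17; mL=48/1649, mR=1456/1649; mL+mR=1504/1649 → advance +1; mR−mL=1408/1649 → turn +1·90°
n=2: pose=(-6,-4,N); sL=10/37, sR=1; mL=27/74, mR=47/37; mL+mR=121/74 → advance +1; mR−mL=67/74 → turn +1·90°
n=3: pose=(-6,-3,W); sL=40/101, sR=8/25; mL=-96/2525, mR=1808/2525; mL+mR=1712/2525 → advance +1; mR−mL=1904/2525 → turn +1·90°
n=4: pose=(-7,-3,S); sL=4/5, sR=4/17; mL=-24/85, mR=88/85; mL+mR=64/85 → advance +1; mR−mL=112/85 → turn +1·90°
n=5: pose=(-7,-4,E); sL=40/97, sR=8/17; mL=48/1649, mR=1456/1649; mL+mR=1504/1649 → advance +1; mR−mL=1408/1649 → turn +1·90°
n=6: pose=(-6,-4,N); sL=10/37, sR=1; mL=27/74, mR=47/37; mL+mR=121/74 → advance +1; mR−mL=67/74 → turn +1·90°
n=7: pose=(-6,-3,W); sL=40/101, sR=8/25; mL=-96/2525, mR=1808/2525; mL+mR=1712/2525 → advance +1; mR−mL=1904/2525 → turn +1·90°

0 4/5 4/17 -24/85 88/85 -7 -3 S
1 40/97 8/17 48/1649 1456/1649 -7 -4 E
2 10/37 1 27/74 47/37 -6 -4 N
3 40/101 8/25 -96/2525 1808/2525 -6 -3 W
4 4/5 4/17 -24/85 88/85 -7 -3 S
5 40/97 8/17 48/1649 1456/1649 -7 -4 E
6 10/37 1 27/74 47/37 -6 -4 N
7 40/101 8/25 -96/2525 1808/2525 -6 -3 W
final -7 -3 S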